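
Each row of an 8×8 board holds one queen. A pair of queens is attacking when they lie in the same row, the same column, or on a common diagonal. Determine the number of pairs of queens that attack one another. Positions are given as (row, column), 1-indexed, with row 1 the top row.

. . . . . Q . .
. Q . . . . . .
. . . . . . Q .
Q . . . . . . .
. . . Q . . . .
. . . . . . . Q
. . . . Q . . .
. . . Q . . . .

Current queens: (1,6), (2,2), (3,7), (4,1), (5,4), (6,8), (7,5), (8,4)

2

Same column: (5,4)–(8,4) (column 4).
Same diagonal: (7,5)–(8,4) (|7−8| = |5−4| = 1).
Total attacking pairs: 2.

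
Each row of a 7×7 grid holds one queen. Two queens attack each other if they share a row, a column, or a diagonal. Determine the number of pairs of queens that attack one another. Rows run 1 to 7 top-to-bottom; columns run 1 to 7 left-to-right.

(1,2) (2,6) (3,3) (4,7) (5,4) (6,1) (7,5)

0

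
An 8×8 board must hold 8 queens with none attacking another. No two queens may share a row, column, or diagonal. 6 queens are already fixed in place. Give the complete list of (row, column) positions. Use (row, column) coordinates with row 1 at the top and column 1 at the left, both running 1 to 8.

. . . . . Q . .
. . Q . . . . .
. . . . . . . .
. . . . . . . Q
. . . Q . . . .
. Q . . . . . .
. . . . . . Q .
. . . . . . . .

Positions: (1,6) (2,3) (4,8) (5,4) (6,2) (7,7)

Row 3: attacked by (1,6)→{4,6,8}; (2,3)→{2,3,4}; (4,8)→{7,8}; (5,4)→{2,4,6}; (6,2)→{2,5}; (7,7)→{3,7}. Safe: 1. Place at column 1.
Row 8: attacked by (1,6)→{6}; (2,3)→{3}; (3,1)→{1,6}; (4,8)→{4,8}; (5,4)→{1,4,7}; (6,2)→{2,4}; (7,7)→{6,7,8}. Safe: 5. Place at column 5.
Columns [6, 3, 1, 8, 4, 2, 7, 5], r−c [-5, -1, 2, -4, 1, 4, 0, 3], r+c [7, 5, 4, 12, 9, 8, 14, 13] are all distinct, so no two queens attack.

(1,6) (2,3) (3,1) (4,8) (5,4) (6,2) (7,7) (8,5)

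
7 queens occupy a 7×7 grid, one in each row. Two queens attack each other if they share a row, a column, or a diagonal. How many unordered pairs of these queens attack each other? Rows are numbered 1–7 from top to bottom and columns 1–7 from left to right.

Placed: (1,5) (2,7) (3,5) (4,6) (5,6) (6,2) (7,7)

Same column: (1,5)–(3,5) (column 5); (2,7)–(7,7) (column 7); (4,6)–(5,6) (column 6).
Same diagonal: (3,5)–(4,6) (|3−4| = |5−6| = 1); (3,5)–(6,2) (|3−6| = |5−2| = 3).
Total attacking pairs: 5.

5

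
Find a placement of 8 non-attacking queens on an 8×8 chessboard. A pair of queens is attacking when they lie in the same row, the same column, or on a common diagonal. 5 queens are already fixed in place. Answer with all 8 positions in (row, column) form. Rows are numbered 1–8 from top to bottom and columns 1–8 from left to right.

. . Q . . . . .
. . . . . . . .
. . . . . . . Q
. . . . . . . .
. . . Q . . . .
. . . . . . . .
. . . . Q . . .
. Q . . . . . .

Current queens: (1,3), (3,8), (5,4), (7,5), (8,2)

(1,3) (2,6) (3,8) (4,1) (5,4) (6,7) (7,5) (8,2)

Row 2: attacked by (1,3)→{2,3,4}; (3,8)→{7,8}; (5,4)→{1,4,7}; (7,5)→{5}; (8,2)→{2,8}. Safe: 6. Place at column 6.
Row 4: attacked by (1,3)→{3,6}; (2,6)→{4,6,8}; (3,8)→{7,8}; (5,4)→{3,4,5}; (7,5)→{2,5,8}; (8,2)→{2,6}. Safe: 1. Place at column 1.
Row 6: attacked by (1,3)→{3,8}; (2,6)→{2,6}; (3,8)→{5,8}; (4,1)→{1,3}; (5,4)→{3,4,5}; (7,5)→{4,5,6}; (8,2)→{2,4}. Safe: 7. Place at column 7.
Columns [3, 6, 8, 1, 4, 7, 5, 2], r−c [-2, -4, -5, 3, 1, -1, 2, 6], r+c [4, 8, 11, 5, 9, 13, 12, 10] are all distinct, so no two queens attack.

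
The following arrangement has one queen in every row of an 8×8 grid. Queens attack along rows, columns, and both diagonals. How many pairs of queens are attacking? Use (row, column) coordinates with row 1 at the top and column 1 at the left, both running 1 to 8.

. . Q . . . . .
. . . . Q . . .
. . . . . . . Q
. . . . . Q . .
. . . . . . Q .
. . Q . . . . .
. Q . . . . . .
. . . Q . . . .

6

Same column: (1,3)–(6,3) (column 3).
Same diagonal: (1,3)–(4,6) (|1−4| = |3−6| = 3); (1,3)–(5,7) (|1−5| = |3−7| = 4); (4,6)–(5,7) (|4−5| = |6−7| = 1); (5,7)–(8,4) (|5−8| = |7−4| = 3); (6,3)–(7,2) (|6−7| = |3−2| = 1).
Total attacking pairs: 6.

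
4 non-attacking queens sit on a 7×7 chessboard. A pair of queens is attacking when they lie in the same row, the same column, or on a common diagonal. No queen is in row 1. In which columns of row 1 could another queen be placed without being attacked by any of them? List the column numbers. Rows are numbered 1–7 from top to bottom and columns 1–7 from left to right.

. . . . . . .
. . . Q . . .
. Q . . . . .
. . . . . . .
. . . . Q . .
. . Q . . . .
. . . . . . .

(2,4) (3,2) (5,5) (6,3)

columns 6, 7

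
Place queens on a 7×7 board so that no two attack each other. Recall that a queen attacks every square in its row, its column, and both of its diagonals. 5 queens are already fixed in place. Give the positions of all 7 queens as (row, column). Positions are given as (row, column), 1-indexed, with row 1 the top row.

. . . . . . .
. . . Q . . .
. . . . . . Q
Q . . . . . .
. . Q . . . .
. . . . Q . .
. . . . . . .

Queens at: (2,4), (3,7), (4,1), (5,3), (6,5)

(1,6) (2,4) (3,7) (4,1) (5,3) (6,5) (7,2)

Row 1: attacked by (2,4)→{3,4,5}; (3,7)→{5,7}; (4,1)→{1,4}; (5,3)→{3,7}; (6,5)→{5}. Safe: 2, 6. Place at column 6.
Row 7: attacked by (1,6)→{6}; (2,4)→{4}; (3,7)→{3,7}; (4,1)→{1,4}; (5,3)→{1,3,5}; (6,5)→{4,5,6}. Safe: 2. Place at column 2.
Columns [6, 4, 7, 1, 3, 5, 2], r−c [-5, -2, -4, 3, 2, 1, 5], r+c [7, 6, 10, 5, 8, 11, 9] are all distinct, so no two queens attack.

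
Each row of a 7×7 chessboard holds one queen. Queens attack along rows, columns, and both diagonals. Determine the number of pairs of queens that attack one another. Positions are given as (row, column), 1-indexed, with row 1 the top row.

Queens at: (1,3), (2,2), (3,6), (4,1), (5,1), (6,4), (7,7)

3

Same column: (4,1)–(5,1) (column 1).
Same diagonal: (1,3)–(2,2) (|1−2| = |3−2| = 1); (2,2)–(7,7) (|2−7| = |2−7| = 5).
Total attacking pairs: 3.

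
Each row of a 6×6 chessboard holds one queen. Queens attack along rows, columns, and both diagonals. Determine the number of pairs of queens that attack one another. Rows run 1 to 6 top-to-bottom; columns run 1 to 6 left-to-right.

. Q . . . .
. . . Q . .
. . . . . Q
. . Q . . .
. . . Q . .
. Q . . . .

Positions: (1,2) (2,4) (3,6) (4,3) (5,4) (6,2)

Same column: (1,2)–(6,2) (column 2); (2,4)–(5,4) (column 4).
Same diagonal: (3,6)–(5,4) (|3−5| = |6−4| = 2); (4,3)–(5,4) (|4−5| = |3−4| = 1).
Total attacking pairs: 4.

4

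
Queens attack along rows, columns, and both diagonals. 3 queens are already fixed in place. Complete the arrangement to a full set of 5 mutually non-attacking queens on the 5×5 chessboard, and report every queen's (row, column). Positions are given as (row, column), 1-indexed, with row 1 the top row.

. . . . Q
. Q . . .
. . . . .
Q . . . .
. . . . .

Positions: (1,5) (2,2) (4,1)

(1,5) (2,2) (3,4) (4,1) (5,3)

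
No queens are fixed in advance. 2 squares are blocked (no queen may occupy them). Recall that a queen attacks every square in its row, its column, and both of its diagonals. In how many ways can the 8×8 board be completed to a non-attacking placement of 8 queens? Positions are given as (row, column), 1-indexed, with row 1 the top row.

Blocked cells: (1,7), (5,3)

72

Branch on row 1: col 1 → 3; col 2 → 5; col 3 → 16; col 4 → 18; col 5 → 12; col 6 → 14; col 8 → 4.
Sum: 3 + 5 + 16 + 18 + 12 + 14 + 4 = 72.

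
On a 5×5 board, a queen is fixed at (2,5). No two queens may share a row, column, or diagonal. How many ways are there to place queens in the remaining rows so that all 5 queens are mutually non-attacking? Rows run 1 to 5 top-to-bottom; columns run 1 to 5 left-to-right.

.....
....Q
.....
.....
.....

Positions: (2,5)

2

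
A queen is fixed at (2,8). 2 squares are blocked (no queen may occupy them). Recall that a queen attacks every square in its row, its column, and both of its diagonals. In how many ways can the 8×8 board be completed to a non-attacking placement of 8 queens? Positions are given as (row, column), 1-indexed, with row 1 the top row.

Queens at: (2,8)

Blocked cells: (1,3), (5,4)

Branch on row 1: col 1 → 0; col 2 → 1; col 4 → 3; col 5 → 2; col 6 → 1.
Sum: 0 + 1 + 3 + 2 + 1 = 7.

7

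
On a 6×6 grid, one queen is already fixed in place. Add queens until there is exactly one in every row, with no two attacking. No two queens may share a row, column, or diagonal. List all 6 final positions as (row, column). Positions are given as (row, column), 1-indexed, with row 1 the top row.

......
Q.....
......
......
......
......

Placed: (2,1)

Row 1: attacked by (2,1)→{1,2}. Safe: 3, 4, 5, 6. Place at column 4.
Row 3: attacked by (1,4)→{2,4,6}; (2,1)→{1,2}. Safe: 3, 5. Place at column 5.
Row 4: attacked by (1,4)→{1,4}; (2,1)→{1,3}; (3,5)→{4,5,6}. Safe: 2. Place at column 2.
Row 5: attacked by (1,4)→{4}; (2,1)→{1,4}; (3,5)→{3,5}; (4,2)→{1,2,3}. Safe: 6. Place at column 6.
Row 6: attacked by (1,4)→{4}; (2,1)→{1,5}; (3,5)→{2,5}; (4,2)→{2,4}; (5,6)→{5,6}. Safe: 3. Place at column 3.
Columns [4, 1, 5, 2, 6, 3], r−c [-3, 1, -2, 2, -1, 3], r+c [5, 3, 8, 6, 11, 9] are all distinct, so no two queens attack.

(1,4) (2,1) (3,5) (4,2) (5,6) (6,3)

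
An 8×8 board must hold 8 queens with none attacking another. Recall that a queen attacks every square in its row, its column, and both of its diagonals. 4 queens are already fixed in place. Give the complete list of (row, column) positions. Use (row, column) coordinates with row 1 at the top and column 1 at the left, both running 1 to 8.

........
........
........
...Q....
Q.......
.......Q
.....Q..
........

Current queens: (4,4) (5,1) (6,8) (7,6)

(1,2) (2,5) (3,7) (4,4) (5,1) (6,8) (7,6) (8,3)

Row 1: attacked by (4,4)→{1,4,7}; (5,1)→{1,5}; (6,8)→{3,8}; (7,6)→{6}. Safe: 2. Place at column 2.
Row 2: attacked by (1,2)→{1,2,3}; (4,4)→{2,4,6}; (5,1)→{1,4}; (6,8)→{4,8}; (7,6)→{1,6}. Safe: 5, 7. Place at column 5.
Row 3: attacked by (1,2)→{2,4}; (2,5)→{4,5,6}; (4,4)→{3,4,5}; (5,1)→{1,3}; (6,8)→{5,8}; (7,6)→{2,6}. Safe: 7. Place at column 7.
Row 8: attacked by (1,2)→{2}; (2,5)→{5}; (3,7)→{2,7}; (4,4)→{4,8}; (5,1)→{1,4}; (6,8)→{6,8}; (7,6)→{5,6,7}. Safe: 3. Place at column 3.
Columns [2, 5, 7, 4, 1, 8, 6, 3], r−c [-1, -3, -4, 0, 4, -2, 1, 5], r+c [3, 7, 10, 8, 6, 14, 13, 11] are all distinct, so no two queens attack.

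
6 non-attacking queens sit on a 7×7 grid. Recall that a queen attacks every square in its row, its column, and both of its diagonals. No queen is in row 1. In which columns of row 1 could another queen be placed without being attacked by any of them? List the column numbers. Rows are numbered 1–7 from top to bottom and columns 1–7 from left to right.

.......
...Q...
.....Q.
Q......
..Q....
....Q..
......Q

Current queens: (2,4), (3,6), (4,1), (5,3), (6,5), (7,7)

columns 2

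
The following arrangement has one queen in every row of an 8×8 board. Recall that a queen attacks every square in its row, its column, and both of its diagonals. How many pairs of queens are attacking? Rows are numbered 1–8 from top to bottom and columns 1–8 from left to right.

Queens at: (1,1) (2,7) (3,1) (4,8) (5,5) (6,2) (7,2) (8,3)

5

Same column: (1,1)–(3,1) (column 1); (6,2)–(7,2) (column 2).
Same diagonal: (1,1)–(5,5) (|1−5| = |1−5| = 4); (2,7)–(7,2) (|2−7| = |7−2| = 5); (7,2)–(8,3) (|7−8| = |2−3| = 1).
Total attacking pairs: 5.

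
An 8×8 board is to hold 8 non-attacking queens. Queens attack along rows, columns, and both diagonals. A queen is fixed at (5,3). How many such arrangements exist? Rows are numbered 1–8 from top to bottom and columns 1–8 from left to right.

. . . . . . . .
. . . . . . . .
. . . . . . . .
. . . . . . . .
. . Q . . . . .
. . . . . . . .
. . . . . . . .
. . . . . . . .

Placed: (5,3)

Branch on row 1: col 1 → 1; col 2 → 3; col 4 → 0; col 5 → 6; col 6 → 2; col 8 → 0.
Sum: 1 + 3 + 0 + 6 + 2 + 0 = 12.

12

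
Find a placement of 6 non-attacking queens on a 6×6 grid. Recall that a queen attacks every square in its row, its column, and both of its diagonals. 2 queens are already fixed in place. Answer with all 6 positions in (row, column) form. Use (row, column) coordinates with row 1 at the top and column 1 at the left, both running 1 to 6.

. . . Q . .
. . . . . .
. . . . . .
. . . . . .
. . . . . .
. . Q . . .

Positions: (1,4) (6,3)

Row 2: attacked by (1,4)→{3,4,5}; (6,3)→{3}. Safe: 1, 2, 6. Place at column 1.
Row 3: attacked by (1,4)→{2,4,6}; (2,1)→{1,2}; (6,3)→{3,6}. Safe: 5. Place at column 5.
Row 4: attacked by (1,4)→{1,4}; (2,1)→{1,3}; (3,5)→{4,5,6}; (6,3)→{1,3,5}. Safe: 2. Place at column 2.
Row 5: attacked by (1,4)→{4}; (2,1)→{1,4}; (3,5)→{3,5}; (4,2)→{1,2,3}; (6,3)→{2,3,4}. Safe: 6. Place at column 6.
Columns [4, 1, 5, 2, 6, 3], r−c [-3, 1, -2, 2, -1, 3], r+c [5, 3, 8, 6, 11, 9] are all distinct, so no two queens attack.

(1,4) (2,1) (3,5) (4,2) (5,6) (6,3)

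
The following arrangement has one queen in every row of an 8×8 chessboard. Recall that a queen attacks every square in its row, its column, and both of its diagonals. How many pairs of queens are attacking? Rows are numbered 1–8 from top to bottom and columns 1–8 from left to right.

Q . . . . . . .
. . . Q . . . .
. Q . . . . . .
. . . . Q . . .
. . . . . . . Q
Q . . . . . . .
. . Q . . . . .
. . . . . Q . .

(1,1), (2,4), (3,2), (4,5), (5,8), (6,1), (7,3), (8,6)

Same column: (1,1)–(6,1) (column 1).
Total attacking pairs: 1.

1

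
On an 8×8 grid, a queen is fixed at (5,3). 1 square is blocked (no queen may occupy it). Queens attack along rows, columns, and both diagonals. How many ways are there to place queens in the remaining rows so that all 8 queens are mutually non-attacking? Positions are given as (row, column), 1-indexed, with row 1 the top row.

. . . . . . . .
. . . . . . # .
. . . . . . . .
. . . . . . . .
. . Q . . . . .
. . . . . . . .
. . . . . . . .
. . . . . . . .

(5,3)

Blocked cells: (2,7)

9

Branch on row 1: col 1 → 1; col 2 → 3; col 4 → 0; col 5 → 3; col 6 → 2; col 8 → 0.
Sum: 1 + 3 + 0 + 3 + 2 + 0 = 9.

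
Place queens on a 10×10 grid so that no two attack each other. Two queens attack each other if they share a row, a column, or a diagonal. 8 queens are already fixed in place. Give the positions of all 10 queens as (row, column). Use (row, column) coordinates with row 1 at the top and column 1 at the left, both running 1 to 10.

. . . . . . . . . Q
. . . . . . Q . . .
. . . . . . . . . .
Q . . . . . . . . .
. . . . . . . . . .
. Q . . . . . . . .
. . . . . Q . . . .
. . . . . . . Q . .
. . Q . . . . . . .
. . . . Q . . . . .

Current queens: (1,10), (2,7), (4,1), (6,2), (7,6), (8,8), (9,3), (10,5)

Row 3: attacked by (1,10)→{8,10}; (2,7)→{6,7,8}; (4,1)→{1,2}; (6,2)→{2,5}; (7,6)→{2,6,10}; (8,8)→{3,8}; (9,3)→{3,9}; (10,5)→{5}. Safe: 4. Place at column 4.
Row 5: attacked by (1,10)→{6,10}; (2,7)→{4,7,10}; (3,4)→{2,4,6}; (4,1)→{1,2}; (6,2)→{1,2,3}; (7,6)→{4,6,8}; (8,8)→{5,8}; (9,3)→{3,7}; (10,5)→{5,10}. Safe: 9. Place at column 9.
Columns [10, 7, 4, 1, 9, 2, 6, 8, 3, 5], r−c [-9, -5, -1, 3, -4, 4, 1, 0, 6, 5], r+c [11, 9, 7, 5, 14, 8, 13, 16, 12, 15] are all distinct, so no two queens attack.

(1,10) (2,7) (3,4) (4,1) (5,9) (6,2) (7,6) (8,8) (9,3) (10,5)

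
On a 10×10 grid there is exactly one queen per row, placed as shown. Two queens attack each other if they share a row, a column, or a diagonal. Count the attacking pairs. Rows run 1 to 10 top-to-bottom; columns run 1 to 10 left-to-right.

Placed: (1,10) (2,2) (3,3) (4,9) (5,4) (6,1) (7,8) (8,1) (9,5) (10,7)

Same column: (6,1)–(8,1) (column 1).
Same diagonal: (2,2)–(3,3) (|2−3| = |2−3| = 1); (5,4)–(8,1) (|5−8| = |4−1| = 3).
Total attacking pairs: 3.

3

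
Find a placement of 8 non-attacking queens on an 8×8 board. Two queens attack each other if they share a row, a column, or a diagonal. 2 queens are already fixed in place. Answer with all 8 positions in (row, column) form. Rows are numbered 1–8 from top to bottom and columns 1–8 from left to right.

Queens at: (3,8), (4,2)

(1,7) (2,3) (3,8) (4,2) (5,5) (6,1) (7,6) (8,4)

Row 1: attacked by (3,8)→{6,8}; (4,2)→{2,5}. Safe: 1, 3, 4, 7. Place at column 7.
Row 2: attacked by (1,7)→{6,7,8}; (3,8)→{7,8}; (4,2)→{2,4}. Safe: 1, 3, 5. Place at column 3.
Row 5: attacked by (1,7)→{3,7}; (2,3)→{3,6}; (3,8)→{6,8}; (4,2)→{1,2,3}. Safe: 4, 5. Place at column 5.
Row 6: attacked by (1,7)→{2,7}; (2,3)→{3,7}; (3,8)→{5,8}; (4,2)→{2,4}; (5,5)→{4,5,6}. Safe: 1. Place at column 1.
Row 7: attacked by (1,7)→{1,7}; (2,3)→{3,8}; (3,8)→{4,8}; (4,2)→{2,5}; (5,5)→{3,5,7}; (6,1)→{1,2}. Safe: 6. Place at column 6.
Row 8: attacked by (1,7)→{7}; (2,3)→{3}; (3,8)→{3,8}; (4,2)→{2,6}; (5,5)→{2,5,8}; (6,1)→{1,3}; (7,6)→{5,6,7}. Safe: 4. Place at column 4.
Columns [7, 3, 8, 2, 5, 1, 6, 4], r−c [-6, -1, -5, 2, 0, 5, 1, 4], r+c [8, 5, 11, 6, 10, 7, 13, 12] are all distinct, so no two queens attack.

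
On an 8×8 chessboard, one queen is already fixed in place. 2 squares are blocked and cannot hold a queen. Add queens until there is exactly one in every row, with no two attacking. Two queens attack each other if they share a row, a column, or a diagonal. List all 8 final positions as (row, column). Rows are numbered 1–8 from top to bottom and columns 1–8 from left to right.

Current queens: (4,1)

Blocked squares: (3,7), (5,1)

Row 1: attacked by (4,1)→{1,4}. Safe: 2, 3, 5, 6, 7, 8. Place at column 7.
Row 2: attacked by (1,7)→{6,7,8}; (4,1)→{1,3}. Safe: 2, 4, 5. Place at column 2.
Row 3: attacked by (1,7)→{5,7}; (2,2)→{1,2,3}; (4,1)→{1,2}. Blocked: 7. Safe: 4, 6, 8. Place at column 4.
Row 5: attacked by (1,7)→{3,7}; (2,2)→{2,5}; (3,4)→{2,4,6}; (4,1)→{1,2}. Blocked: 1. Safe: 8. Place at column 8.
Row 6: attacked by (1,7)→{2,7}; (2,2)→{2,6}; (3,4)→{1,4,7}; (4,1)→{1,3}; (5,8)→{7,8}. Safe: 5. Place at column 5.
Row 7: attacked by (1,7)→{1,7}; (2,2)→{2,7}; (3,4)→{4,8}; (4,1)→{1,4}; (5,8)→{6,8}; (6,5)→{4,5,6}. Safe: 3. Place at column 3.
Row 8: attacked by (1,7)→{7}; (2,2)→{2,8}; (3,4)→{4}; (4,1)→{1,5}; (5,8)→{5,8}; (6,5)→{3,5,7}; (7,3)→{2,3,4}. Safe: 6. Place at column 6.
Columns [7, 2, 4, 1, 8, 5, 3, 6], r−c [-6, 0, -1, 3, -3, 1, 4, 2], r+c [8, 4, 7, 5, 13, 11, 10, 14] are all distinct, so no two queens attack.

(1,7) (2,2) (3,4) (4,1) (5,8) (6,5) (7,3) (8,6)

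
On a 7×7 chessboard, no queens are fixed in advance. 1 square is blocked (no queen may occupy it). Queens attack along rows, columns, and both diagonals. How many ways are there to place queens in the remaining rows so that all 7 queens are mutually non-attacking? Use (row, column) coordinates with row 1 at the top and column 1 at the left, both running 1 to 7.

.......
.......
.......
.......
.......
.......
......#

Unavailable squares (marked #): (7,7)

36

Branch on row 1: col 1 → 4; col 2 → 6; col 3 → 5; col 4 → 5; col 5 → 5; col 6 → 7; col 7 → 4.
Sum: 4 + 6 + 5 + 5 + 5 + 7 + 4 = 36.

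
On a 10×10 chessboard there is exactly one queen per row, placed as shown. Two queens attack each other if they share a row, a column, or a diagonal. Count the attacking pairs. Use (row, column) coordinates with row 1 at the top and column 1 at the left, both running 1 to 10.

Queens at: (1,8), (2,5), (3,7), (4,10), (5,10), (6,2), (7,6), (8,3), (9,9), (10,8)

3

Same column: (1,8)–(10,8) (column 8); (4,10)–(5,10) (column 10).
Same diagonal: (9,9)–(10,8) (|9−10| = |9−8| = 1).
Total attacking pairs: 3.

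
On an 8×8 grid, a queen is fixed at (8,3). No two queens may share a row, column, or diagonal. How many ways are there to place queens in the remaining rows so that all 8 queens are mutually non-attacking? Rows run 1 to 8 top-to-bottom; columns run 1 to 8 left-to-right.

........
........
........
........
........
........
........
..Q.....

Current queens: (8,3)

16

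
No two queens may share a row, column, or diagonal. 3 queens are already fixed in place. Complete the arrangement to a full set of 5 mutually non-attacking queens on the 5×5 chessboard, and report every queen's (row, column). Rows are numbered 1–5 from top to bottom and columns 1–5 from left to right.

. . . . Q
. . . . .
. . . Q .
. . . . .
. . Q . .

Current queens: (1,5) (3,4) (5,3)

(1,5) (2,2) (3,4) (4,1) (5,3)

Row 2: attacked by (1,5)→{4,5}; (3,4)→{3,4,5}; (5,3)→{3}. Safe: 1, 2. Place at column 2.
Row 4: attacked by (1,5)→{2,5}; (2,2)→{2,4}; (3,4)→{3,4,5}; (5,3)→{2,3,4}. Safe: 1. Place at column 1.
Columns [5, 2, 4, 1, 3], r−c [-4, 0, -1, 3, 2], r+c [6, 4, 7, 5, 8] are all distinct, so no two queens attack.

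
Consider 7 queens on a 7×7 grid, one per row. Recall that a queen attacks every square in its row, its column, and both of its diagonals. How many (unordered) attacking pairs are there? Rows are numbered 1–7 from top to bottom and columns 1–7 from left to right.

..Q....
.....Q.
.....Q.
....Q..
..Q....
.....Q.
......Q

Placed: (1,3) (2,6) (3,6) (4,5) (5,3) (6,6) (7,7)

7

Same column: (1,3)–(5,3) (column 3); (2,6)–(3,6) (column 6); (2,6)–(6,6) (column 6); (3,6)–(6,6) (column 6).
Same diagonal: (2,6)–(5,3) (|2−5| = |6−3| = 3); (3,6)–(4,5) (|3−4| = |6−5| = 1); (6,6)–(7,7) (|6−7| = |6−7| = 1).
Total attacking pairs: 7.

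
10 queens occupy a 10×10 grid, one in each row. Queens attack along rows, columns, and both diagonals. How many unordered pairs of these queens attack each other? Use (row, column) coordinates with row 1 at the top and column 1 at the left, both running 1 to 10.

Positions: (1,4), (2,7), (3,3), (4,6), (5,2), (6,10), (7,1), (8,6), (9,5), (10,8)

Same column: (4,6)–(8,6) (column 6).
Same diagonal: (8,6)–(9,5) (|8−9| = |6−5| = 1); (8,6)–(10,8) (|8−10| = |6−8| = 2).
Total attacking pairs: 3.

3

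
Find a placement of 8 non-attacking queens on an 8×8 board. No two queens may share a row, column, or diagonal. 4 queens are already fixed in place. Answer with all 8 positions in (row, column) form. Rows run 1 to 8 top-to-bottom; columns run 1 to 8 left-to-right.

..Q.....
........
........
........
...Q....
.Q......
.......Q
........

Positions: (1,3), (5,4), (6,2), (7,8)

(1,3) (2,5) (3,7) (4,1) (5,4) (6,2) (7,8) (8,6)

Row 2: attacked by (1,3)→{2,3,4}; (5,4)→{1,4,7}; (6,2)→{2,6}; (7,8)→{3,8}. Safe: 5. Place at column 5.
Row 3: attacked by (1,3)→{1,3,5}; (2,5)→{4,5,6}; (5,4)→{2,4,6}; (6,2)→{2,5}; (7,8)→{4,8}. Safe: 7. Place at column 7.
Row 4: attacked by (1,3)→{3,6}; (2,5)→{3,5,7}; (3,7)→{6,7,8}; (5,4)→{3,4,5}; (6,2)→{2,4}; (7,8)→{5,8}. Safe: 1. Place at column 1.
Row 8: attacked by (1,3)→{3}; (2,5)→{5}; (3,7)→{2,7}; (4,1)→{1,5}; (5,4)→{1,4,7}; (6,2)→{2,4}; (7,8)→{7,8}. Safe: 6. Place at column 6.
Columns [3, 5, 7, 1, 4, 2, 8, 6], r−c [-2, -3, -4, 3, 1, 4, -1, 2], r+c [4, 7, 10, 5, 9, 8, 15, 14] are all distinct, so no two queens attack.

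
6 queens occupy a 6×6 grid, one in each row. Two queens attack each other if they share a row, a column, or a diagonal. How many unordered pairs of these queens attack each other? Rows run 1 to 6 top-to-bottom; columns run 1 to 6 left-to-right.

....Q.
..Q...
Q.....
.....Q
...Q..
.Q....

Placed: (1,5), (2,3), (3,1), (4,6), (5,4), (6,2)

0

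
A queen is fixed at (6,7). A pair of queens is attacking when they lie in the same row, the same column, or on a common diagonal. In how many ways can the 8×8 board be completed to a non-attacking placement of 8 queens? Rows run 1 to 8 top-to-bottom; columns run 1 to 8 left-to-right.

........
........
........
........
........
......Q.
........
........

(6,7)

14

Branch on row 1: col 1 → 1; col 3 → 4; col 4 → 3; col 5 → 3; col 6 → 2; col 8 → 1.
Sum: 1 + 4 + 3 + 3 + 2 + 1 = 14.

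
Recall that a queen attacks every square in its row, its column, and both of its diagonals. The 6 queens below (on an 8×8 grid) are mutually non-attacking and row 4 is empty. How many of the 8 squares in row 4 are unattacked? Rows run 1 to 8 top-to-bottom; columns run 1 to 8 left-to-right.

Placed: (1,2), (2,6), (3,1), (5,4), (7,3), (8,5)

1

(1,2) attacks row 4 at column 2 and diagonals 5.
(2,6) attacks row 4 at column 6 and diagonals 4, 8.
(3,1) attacks row 4 at column 1 and diagonals 2.
(5,4) attacks row 4 at column 4 and diagonals 3, 5.
(7,3) attacks row 4 at column 3 and diagonals 6.
(8,5) attacks row 4 at column 5 and diagonals 1.
Attacked columns: {1, 2, 3, 4, 5, 6, 8}. Safe: {7}.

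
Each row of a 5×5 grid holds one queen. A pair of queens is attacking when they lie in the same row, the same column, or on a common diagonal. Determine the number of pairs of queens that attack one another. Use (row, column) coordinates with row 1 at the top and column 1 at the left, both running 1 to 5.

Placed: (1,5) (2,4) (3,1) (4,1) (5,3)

Same column: (3,1)–(4,1) (column 1).
Same diagonal: (1,5)–(2,4) (|1−2| = |5−4| = 1); (3,1)–(5,3) (|3−5| = |1−3| = 2).
Total attacking pairs: 3.

3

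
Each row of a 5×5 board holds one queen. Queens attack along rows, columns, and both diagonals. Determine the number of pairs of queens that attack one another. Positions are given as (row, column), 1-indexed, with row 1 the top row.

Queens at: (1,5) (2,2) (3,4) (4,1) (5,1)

2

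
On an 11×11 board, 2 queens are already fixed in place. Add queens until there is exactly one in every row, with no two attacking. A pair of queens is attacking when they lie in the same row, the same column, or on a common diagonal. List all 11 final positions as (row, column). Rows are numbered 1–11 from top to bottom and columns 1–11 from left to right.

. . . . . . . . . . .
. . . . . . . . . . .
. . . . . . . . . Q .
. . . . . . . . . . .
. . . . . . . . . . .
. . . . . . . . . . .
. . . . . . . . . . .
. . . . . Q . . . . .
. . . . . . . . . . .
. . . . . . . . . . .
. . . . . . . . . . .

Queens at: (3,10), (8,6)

Row 1: attacked by (3,10)→{8,10}; (8,6)→{6}. Safe: 1, 2, 3, 4, 5, 7, 9, 11. Place at column 9.
Row 2: attacked by (1,9)→{8,9,10}; (3,10)→{9,10,11}; (8,6)→{6}. Safe: 1, 2, 3, 4, 5, 7. Place at column 3.
Row 4: attacked by (1,9)→{6,9}; (2,3)→{1,3,5}; (3,10)→{9,10,11}; (8,6)→{2,6,10}. Safe: 4, 7, 8. Place at column 8.
Row 5: attacked by (1,9)→{5,9}; (2,3)→{3,6}; (3,10)→{8,10}; (4,8)→{7,8,9}; (8,6)→{3,6,9}. Safe: 1, 2, 4, 11. Place at column 4.
Row 6: attacked by (1,9)→{4,9}; (2,3)→{3,7}; (3,10)→{7,10}; (4,8)→{6,8,10}; (5,4)→{3,4,5}; (8,6)→{4,6,8}. Safe: 1, 2, 11. Place at column 11.
Row 7: attacked by (1,9)→{3,9}; (2,3)→{3,8}; (3,10)→{6,10}; (4,8)→{5,8,11}; (5,4)→{2,4,6}; (6,11)→{10,11}; (8,6)→{5,6,7}. Safe: 1. Place at column 1.
Row 9: attacked by (1,9)→{1,9}; (2,3)→{3,10}; (3,10)→{4,10}; (4,8)→{3,8}; (5,4)→{4,8}; (6,11)→{8,11}; (7,1)→{1,3}; (8,6)→{5,6,7}. Safe: 2. Place at column 2.
Row 10: attacked by (1,9)→{9}; (2,3)→{3,11}; (3,10)→{3,10}; (4,8)→{2,8}; (5,4)→{4,9}; (6,11)→{7,11}; (7,1)→{1,4}; (8,6)→{4,6,8}; (9,2)→{1,2,3}. Safe: 5. Place at column 5.
Row 11: attacked by (1,9)→{9}; (2,3)→{3}; (3,10)→{2,10}; (4,8)→{1,8}; (5,4)→{4,10}; (6,11)→{6,11}; (7,1)→{1,5}; (8,6)→{3,6,9}; (9,2)→{2,4}; (10,5)→{4,5,6}. Safe: 7. Place at column 7.
Columns [9, 3, 10, 8, 4, 11, 1, 6, 2, 5, 7], r−c [-8, -1, -7, -4, 1, -5, 6, 2, 7, 5, 4], r+c [10, 5, 13, 12, 9, 17, 8, 14, 11, 15, 18] are all distinct, so no two queens attack.

(1,9) (2,3) (3,10) (4,8) (5,4) (6,11) (7,1) (8,6) (9,2) (10,5) (11,7)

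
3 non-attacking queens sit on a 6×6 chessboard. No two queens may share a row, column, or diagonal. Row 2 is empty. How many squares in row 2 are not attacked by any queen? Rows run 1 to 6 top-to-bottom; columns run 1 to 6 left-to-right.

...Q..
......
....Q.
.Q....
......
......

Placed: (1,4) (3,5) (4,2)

(1,4) attacks row 2 at column 4 and diagonals 3, 5.
(3,5) attacks row 2 at column 5 and diagonals 4, 6.
(4,2) attacks row 2 at column 2 and diagonals 4.
Attacked columns: {2, 3, 4, 5, 6}. Safe: {1}.

1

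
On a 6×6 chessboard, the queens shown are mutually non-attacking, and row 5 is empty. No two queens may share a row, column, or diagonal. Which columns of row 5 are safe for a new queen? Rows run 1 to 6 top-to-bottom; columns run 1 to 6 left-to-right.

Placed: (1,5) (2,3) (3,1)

(1,5) attacks row 5 at column 5 and diagonals 1.
(2,3) attacks row 5 at column 3 and diagonals 6.
(3,1) attacks row 5 at column 1 and diagonals 3.
Attacked columns: {1, 3, 5, 6}. Safe: {2, 4}.

columns 2, 4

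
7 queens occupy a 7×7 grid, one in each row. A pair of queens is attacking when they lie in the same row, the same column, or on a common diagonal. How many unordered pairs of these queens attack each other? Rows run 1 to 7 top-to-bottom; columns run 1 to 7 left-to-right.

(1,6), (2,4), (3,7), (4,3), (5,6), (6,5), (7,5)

5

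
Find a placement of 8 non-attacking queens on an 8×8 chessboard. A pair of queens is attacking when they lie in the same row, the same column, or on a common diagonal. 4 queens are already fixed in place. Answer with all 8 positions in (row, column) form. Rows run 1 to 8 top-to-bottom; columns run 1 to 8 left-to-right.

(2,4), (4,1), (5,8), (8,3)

(1,6) (2,4) (3,7) (4,1) (5,8) (6,2) (7,5) (8,3)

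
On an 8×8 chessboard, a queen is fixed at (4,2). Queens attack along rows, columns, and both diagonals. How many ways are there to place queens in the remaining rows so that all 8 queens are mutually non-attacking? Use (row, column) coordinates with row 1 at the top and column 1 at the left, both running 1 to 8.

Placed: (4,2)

8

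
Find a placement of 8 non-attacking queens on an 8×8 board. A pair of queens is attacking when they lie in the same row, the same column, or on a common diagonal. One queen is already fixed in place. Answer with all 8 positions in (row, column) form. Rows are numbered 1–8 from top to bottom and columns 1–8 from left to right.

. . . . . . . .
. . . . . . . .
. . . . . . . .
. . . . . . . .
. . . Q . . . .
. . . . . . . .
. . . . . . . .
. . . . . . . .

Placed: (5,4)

(1,6) (2,3) (3,1) (4,8) (5,4) (6,2) (7,7) (8,5)

Row 1: attacked by (5,4)→{4,8}. Safe: 1, 2, 3, 5, 6, 7. Place at column 6.
Row 2: attacked by (1,6)→{5,6,7}; (5,4)→{1,4,7}. Safe: 2, 3, 8. Place at column 3.
Row 3: attacked by (1,6)→{4,6,8}; (2,3)→{2,3,4}; (5,4)→{2,4,6}. Safe: 1, 5, 7. Place at column 1.
Row 4: attacked by (1,6)→{3,6}; (2,3)→{1,3,5}; (3,1)→{1,2}; (5,4)→{3,4,5}. Safe: 7, 8. Place at column 8.
Row 6: attacked by (1,6)→{1,6}; (2,3)→{3,7}; (3,1)→{1,4}; (4,8)→{6,8}; (5,4)→{3,4,5}. Safe: 2. Place at column 2.
Row 7: attacked by (1,6)→{6}; (2,3)→{3,8}; (3,1)→{1,5}; (4,8)→{5,8}; (5,4)→{2,4,6}; (6,2)→{1,2,3}. Safe: 7. Place at column 7.
Row 8: attacked by (1,6)→{6}; (2,3)→{3}; (3,1)→{1,6}; (4,8)→{4,8}; (5,4)→{1,4,7}; (6,2)→{2,4}; (7,7)→{6,7,8}. Safe: 5. Place at column 5.
Columns [6, 3, 1, 8, 4, 2, 7, 5], r−c [-5, -1, 2, -4, 1, 4, 0, 3], r+c [7, 5, 4, 12, 9, 8, 14, 13] are all distinct, so no two queens attack.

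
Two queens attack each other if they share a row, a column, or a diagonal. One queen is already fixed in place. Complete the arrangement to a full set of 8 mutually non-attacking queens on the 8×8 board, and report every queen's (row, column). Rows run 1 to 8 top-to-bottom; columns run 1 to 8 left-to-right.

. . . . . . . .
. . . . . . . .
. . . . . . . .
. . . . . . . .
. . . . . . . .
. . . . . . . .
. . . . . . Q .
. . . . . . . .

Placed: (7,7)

(1,4) (2,1) (3,5) (4,8) (5,6) (6,3) (7,7) (8,2)

Row 1: attacked by (7,7)→{1,7}. Safe: 2, 3, 4, 5, 6, 8. Place at column 4.
Row 2: attacked by (1,4)→{3,4,5}; (7,7)→{2,7}. Safe: 1, 6, 8. Place at column 1.
Row 3: attacked by (1,4)→{2,4,6}; (2,1)→{1,2}; (7,7)→{3,7}. Safe: 5, 8. Place at column 5.
Row 4: attacked by (1,4)→{1,4,7}; (2,1)→{1,3}; (3,5)→{4,5,6}; (7,7)→{4,7}. Safe: 2, 8. Place at column 8.
Row 5: attacked by (1,4)→{4,8}; (2,1)→{1,4}; (3,5)→{3,5,7}; (4,8)→{7,8}; (7,7)→{5,7}. Safe: 2, 6. Place at column 6.
Row 6: attacked by (1,4)→{4}; (2,1)→{1,5}; (3,5)→{2,5,8}; (4,8)→{6,8}; (5,6)→{5,6,7}; (7,7)→{6,7,8}. Safe: 3. Place at column 3.
Row 8: attacked by (1,4)→{4}; (2,1)→{1,7}; (3,5)→{5}; (4,8)→{4,8}; (5,6)→{3,6}; (6,3)→{1,3,5}; (7,7)→{6,7,8}. Safe: 2. Place at column 2.
Columns [4, 1, 5, 8, 6, 3, 7, 2], r−c [-3, 1, -2, -4, -1, 3, 0, 6], r+c [5, 3, 8, 12, 11, 9, 14, 10] are all distinct, so no two queens attack.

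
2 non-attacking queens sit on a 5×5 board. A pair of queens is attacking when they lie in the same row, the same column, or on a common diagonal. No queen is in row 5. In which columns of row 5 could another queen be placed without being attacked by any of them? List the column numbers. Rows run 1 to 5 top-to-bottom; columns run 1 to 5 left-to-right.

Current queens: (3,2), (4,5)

columns 1, 3

(3,2) attacks row 5 at column 2 and diagonals 4.
(4,5) attacks row 5 at column 5 and diagonals 4.
Attacked columns: {2, 4, 5}. Safe: {1, 3}.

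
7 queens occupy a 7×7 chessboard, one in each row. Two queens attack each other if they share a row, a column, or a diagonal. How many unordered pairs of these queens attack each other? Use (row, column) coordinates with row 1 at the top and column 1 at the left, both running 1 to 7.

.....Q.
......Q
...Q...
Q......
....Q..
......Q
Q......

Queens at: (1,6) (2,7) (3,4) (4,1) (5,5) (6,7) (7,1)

Same column: (2,7)–(6,7) (column 7); (4,1)–(7,1) (column 1).
Same diagonal: (1,6)–(2,7) (|1−2| = |6−7| = 1); (1,6)–(3,4) (|1−3| = |6−4| = 2); (3,4)–(6,7) (|3−6| = |4−7| = 3).
Total attacking pairs: 5.

5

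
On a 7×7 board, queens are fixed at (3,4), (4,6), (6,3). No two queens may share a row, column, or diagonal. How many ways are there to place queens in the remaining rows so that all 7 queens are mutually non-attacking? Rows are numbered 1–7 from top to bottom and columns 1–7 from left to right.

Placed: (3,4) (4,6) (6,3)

1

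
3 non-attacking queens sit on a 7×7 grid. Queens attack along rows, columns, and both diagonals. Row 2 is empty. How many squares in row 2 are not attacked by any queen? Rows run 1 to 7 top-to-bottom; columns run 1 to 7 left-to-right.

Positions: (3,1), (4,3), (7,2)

2

(3,1) attacks row 2 at column 1 and diagonals 2.
(4,3) attacks row 2 at column 3 and diagonals 1, 5.
(7,2) attacks row 2 at column 2 and diagonals 7.
Attacked columns: {1, 2, 3, 5, 7}. Safe: {4, 6}.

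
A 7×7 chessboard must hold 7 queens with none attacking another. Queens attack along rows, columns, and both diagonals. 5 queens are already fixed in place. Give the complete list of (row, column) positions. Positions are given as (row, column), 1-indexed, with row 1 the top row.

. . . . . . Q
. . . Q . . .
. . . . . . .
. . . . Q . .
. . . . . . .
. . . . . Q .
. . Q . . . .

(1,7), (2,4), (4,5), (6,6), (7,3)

(1,7) (2,4) (3,1) (4,5) (5,2) (6,6) (7,3)

Row 3: attacked by (1,7)→{5,7}; (2,4)→{3,4,5}; (4,5)→{4,5,6}; (6,6)→{3,6}; (7,3)→{3,7}. Safe: 1, 2. Place at column 1.
Row 5: attacked by (1,7)→{3,7}; (2,4)→{1,4,7}; (3,1)→{1,3}; (4,5)→{4,5,6}; (6,6)→{5,6,7}; (7,3)→{1,3,5}. Safe: 2. Place at column 2.
Columns [7, 4, 1, 5, 2, 6, 3], r−c [-6, -2, 2, -1, 3, 0, 4], r+c [8, 6, 4, 9, 7, 12, 10] are all distinct, so no two queens attack.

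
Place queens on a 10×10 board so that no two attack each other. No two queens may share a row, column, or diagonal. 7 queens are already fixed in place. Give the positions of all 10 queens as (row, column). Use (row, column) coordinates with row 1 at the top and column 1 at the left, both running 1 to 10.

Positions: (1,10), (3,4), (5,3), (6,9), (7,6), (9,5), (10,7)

(1,10) (2,2) (3,4) (4,8) (5,3) (6,9) (7,6) (8,1) (9,5) (10,7)

Row 2: attacked by (1,10)→{9,10}; (3,4)→{3,4,5}; (5,3)→{3,6}; (6,9)→{5,9}; (7,6)→{1,6}; (9,5)→{5}; (10,7)→{7}. Safe: 2, 8. Place at column 2.
Row 4: attacked by (1,10)→{7,10}; (2,2)→{2,4}; (3,4)→{3,4,5}; (5,3)→{2,3,4}; (6,9)→{7,9}; (7,6)→{3,6,9}; (9,5)→{5,10}; (10,7)→{1,7}. Safe: 8. Place at column 8.
Row 8: attacked by (1,10)→{3,10}; (2,2)→{2,8}; (3,4)→{4,9}; (4,8)→{4,8}; (5,3)→{3,6}; (6,9)→{7,9}; (7,6)→{5,6,7}; (9,5)→{4,5,6}; (10,7)→{5,7,9}. Safe: 1. Place at column 1.
Columns [10, 2, 4, 8, 3, 9, 6, 1, 5, 7], r−c [-9, 0, -1, -4, 2, -3, 1, 7, 4, 3], r+c [11, 4, 7, 12, 8, 15, 13, 9, 14, 17] are all distinct, so no two queens attack.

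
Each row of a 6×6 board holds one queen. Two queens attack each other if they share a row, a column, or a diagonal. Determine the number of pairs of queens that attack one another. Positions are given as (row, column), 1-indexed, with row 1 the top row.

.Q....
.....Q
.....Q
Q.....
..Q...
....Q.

2

Same column: (2,6)–(3,6) (column 6).
Same diagonal: (2,6)–(5,3) (|2−5| = |6−3| = 3).
Total attacking pairs: 2.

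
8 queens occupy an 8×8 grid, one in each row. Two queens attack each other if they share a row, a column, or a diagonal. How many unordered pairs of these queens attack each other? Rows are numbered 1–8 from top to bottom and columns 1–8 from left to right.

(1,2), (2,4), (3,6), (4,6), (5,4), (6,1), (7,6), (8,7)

9

Same column: (2,4)–(5,4) (column 4); (3,6)–(4,6) (column 6); (3,6)–(7,6) (column 6); (4,6)–(7,6) (column 6).
Same diagonal: (2,4)–(4,6) (|2−4| = |4−6| = 2); (3,6)–(5,4) (|3−5| = |6−4| = 2); (5,4)–(7,6) (|5−7| = |4−6| = 2); (5,4)–(8,7) (|5−8| = |4−7| = 3); (7,6)–(8,7) (|7−8| = |6−7| = 1).
Total attacking pairs: 9.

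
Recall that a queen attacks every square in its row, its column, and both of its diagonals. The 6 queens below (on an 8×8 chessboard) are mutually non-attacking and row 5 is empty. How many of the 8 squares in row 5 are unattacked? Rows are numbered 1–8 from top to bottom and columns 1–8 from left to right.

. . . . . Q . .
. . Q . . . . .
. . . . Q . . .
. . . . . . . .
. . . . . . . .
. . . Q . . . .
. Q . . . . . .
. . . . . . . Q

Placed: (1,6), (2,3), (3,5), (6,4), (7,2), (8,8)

(1,6) attacks row 5 at column 6 and diagonals 2.
(2,3) attacks row 5 at column 3 and diagonals 6.
(3,5) attacks row 5 at column 5 and diagonals 3, 7.
(6,4) attacks row 5 at column 4 and diagonals 3, 5.
(7,2) attacks row 5 at column 2 and diagonals 4.
(8,8) attacks row 5 at column 8 and diagonals 5.
Attacked columns: {2, 3, 4, 5, 6, 7, 8}. Safe: {1}.

1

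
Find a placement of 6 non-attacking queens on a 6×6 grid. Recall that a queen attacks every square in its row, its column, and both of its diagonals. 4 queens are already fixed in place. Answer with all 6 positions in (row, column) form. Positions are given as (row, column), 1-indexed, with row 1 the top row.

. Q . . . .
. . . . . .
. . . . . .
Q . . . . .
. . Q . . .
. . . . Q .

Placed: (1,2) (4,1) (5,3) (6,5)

Row 2: attacked by (1,2)→{1,2,3}; (4,1)→{1,3}; (5,3)→{3,6}; (6,5)→{1,5}. Safe: 4. Place at column 4.
Row 3: attacked by (1,2)→{2,4}; (2,4)→{3,4,5}; (4,1)→{1,2}; (5,3)→{1,3,5}; (6,5)→{2,5}. Safe: 6. Place at column 6.
Columns [2, 4, 6, 1, 3, 5], r−c [-1, -2, -3, 3, 2, 1], r+c [3, 6, 9, 5, 8, 11] are all distinct, so no two queens attack.

(1,2) (2,4) (3,6) (4,1) (5,3) (6,5)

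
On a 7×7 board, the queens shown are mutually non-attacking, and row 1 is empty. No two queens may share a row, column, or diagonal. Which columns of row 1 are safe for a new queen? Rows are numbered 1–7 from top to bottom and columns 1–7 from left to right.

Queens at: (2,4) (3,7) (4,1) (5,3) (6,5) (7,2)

columns 6

(2,4) attacks row 1 at column 4 and diagonals 3, 5.
(3,7) attacks row 1 at column 7 and diagonals 5.
(4,1) attacks row 1 at column 1 and diagonals 4.
(5,3) attacks row 1 at column 3 and diagonals 7.
(6,5) attacks row 1 at column 5.
(7,2) attacks row 1 at column 2.
Attacked columns: {1, 2, 3, 4, 5, 7}. Safe: {6}.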